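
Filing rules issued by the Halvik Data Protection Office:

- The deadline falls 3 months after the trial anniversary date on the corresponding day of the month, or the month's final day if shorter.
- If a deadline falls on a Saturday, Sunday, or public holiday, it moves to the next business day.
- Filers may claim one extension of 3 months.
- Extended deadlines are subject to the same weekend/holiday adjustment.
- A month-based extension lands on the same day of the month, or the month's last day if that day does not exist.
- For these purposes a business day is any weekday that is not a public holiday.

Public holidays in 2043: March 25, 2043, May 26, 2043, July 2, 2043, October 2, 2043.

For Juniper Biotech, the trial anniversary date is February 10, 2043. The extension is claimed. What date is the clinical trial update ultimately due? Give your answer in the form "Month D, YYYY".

3 months after February 10, 2043, on the same day of the month, is May 10, 2043.
May 10, 2043 is a Sunday, so it moves to the next business day, May 11, 2043 (Monday).
Applying the 3 months extension: 3 months after May 11, 2043 is August 11, 2043.
August 11, 2043 is a Tuesday and not a listed holiday, so it stands.
So the filing is due August 11, 2043.

August 11, 2043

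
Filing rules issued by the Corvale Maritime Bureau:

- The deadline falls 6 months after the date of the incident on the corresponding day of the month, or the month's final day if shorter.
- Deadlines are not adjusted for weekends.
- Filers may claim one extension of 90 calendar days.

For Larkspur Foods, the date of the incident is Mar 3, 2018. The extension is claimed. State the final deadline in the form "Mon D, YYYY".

6 months from Mar 3, 2018 is Sep 3, 2018.
No adjustment is made for weekends or holidays, so Sep 3, 2018 stands.
Add the 90 calendar-day extension to Sep 3, 2018: Dec 2, 2018.
No adjustment is made for weekends or holidays, so Dec 2, 2018 stands.
Deadline: Dec 2, 2018.

Dec 2, 2018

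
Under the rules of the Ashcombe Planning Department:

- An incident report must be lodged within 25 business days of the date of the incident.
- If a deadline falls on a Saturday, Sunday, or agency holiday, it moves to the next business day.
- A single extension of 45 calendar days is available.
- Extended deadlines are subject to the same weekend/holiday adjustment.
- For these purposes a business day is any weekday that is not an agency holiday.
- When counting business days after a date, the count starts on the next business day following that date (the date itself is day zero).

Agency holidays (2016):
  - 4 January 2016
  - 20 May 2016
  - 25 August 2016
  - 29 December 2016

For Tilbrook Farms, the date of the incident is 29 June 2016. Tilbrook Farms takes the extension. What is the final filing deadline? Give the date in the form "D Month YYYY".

19 September 2016

Starting the day after 29 June 2016 and counting 25 business days lands on 3 August 2016.
3 August 2016 falls on a Wednesday, which is a business day, so no adjustment is needed.
Add the 45 calendar-day extension to 3 August 2016: 17 September 2016.
17 September 2016 is a Saturday; the next business day is 19 September 2016 (Monday).
Final deadline: 19 September 2016.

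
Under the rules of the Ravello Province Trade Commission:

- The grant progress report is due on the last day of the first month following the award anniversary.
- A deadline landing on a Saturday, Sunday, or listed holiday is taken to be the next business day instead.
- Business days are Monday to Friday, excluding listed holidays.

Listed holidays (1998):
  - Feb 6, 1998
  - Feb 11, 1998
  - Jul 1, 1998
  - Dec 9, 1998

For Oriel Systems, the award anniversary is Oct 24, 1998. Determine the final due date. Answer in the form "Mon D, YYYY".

Nov 30, 1998

The first month after Oct 24, 1998 is November 1998, whose last day is Nov 30, 1998.
Nov 30, 1998 (Monday) is already a business day.
Deadline: Nov 30, 1998.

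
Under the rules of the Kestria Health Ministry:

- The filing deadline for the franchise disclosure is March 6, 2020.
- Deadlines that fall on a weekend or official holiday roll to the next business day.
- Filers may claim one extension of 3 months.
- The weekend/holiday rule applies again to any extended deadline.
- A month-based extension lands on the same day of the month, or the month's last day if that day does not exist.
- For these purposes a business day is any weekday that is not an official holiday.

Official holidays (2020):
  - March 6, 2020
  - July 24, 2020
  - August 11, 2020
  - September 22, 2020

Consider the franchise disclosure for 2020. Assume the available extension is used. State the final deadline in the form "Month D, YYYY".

June 9, 2020

Start from the fixed due date, March 6, 2020.
March 6, 2020 is a listed holiday, so it moves to the next business day, March 9, 2020 (Monday).
Applying the 3 months extension: 3 months after March 9, 2020 is June 9, 2020.
June 9, 2020 is a Tuesday and not a listed holiday, so it stands.
So the filing is due June 9, 2020.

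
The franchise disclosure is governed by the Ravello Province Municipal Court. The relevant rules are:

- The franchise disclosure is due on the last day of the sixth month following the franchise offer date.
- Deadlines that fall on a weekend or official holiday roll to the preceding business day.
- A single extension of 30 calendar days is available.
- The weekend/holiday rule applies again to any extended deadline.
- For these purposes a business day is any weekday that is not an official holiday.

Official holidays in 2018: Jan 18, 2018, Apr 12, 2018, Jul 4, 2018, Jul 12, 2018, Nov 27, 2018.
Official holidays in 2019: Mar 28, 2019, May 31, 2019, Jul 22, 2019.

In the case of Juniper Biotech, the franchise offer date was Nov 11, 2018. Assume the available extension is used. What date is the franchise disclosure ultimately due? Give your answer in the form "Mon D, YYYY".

6 months after Nov 11, 2018 is May 2019; that month ends on May 31, 2019.
May 31, 2019 is a listed holiday; the preceding business day is May 30, 2019 (Thursday).
The 30-calendar-day extension moves the deadline from May 30, 2019 to Jun 29, 2019.
Jun 29, 2019 falls on a Saturday. Rolling to the preceding business day gives Jun 28, 2019, a Friday.
So the filing is due Jun 28, 2019.

Jun 28, 2019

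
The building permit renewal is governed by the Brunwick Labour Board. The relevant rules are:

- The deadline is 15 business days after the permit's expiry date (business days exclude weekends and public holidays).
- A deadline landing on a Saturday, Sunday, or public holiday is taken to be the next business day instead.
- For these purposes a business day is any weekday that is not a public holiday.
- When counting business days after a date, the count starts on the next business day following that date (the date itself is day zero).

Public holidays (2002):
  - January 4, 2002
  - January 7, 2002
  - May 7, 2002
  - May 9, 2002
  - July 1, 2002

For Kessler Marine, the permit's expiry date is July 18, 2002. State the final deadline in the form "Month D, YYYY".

Starting the day after July 18, 2002 and counting 15 business days lands on August 8, 2002.
August 8, 2002 falls on a Thursday, which is a business day, so no adjustment is needed.
So the filing is due August 8, 2002.

August 8, 2002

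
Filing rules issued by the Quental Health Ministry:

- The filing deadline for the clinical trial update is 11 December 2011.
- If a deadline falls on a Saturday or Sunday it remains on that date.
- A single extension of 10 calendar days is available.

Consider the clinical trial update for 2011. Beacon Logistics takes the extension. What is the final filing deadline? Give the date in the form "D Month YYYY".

21 December 2011

The stated deadline is 11 December 2011.
No adjustment is made for weekends or holidays, so 11 December 2011 stands.
Add the 10 calendar-day extension to 11 December 2011: 21 December 2011.
21 December 2011 falls on a Wednesday. The rules make no weekend/holiday allowance, so it remains 21 December 2011.
Final deadline: 21 December 2011.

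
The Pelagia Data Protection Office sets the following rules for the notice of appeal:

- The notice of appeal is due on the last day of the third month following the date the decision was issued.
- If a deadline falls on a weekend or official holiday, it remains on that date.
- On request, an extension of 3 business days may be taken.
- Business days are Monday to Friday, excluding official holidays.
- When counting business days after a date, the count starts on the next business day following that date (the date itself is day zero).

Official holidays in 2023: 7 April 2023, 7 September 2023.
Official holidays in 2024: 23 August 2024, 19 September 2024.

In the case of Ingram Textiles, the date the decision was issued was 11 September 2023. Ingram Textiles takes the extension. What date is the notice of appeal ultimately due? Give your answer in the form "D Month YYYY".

3 months after 11 September 2023 falls in December 2023; the last day of that month is 31 December 2023.
31 December 2023 is a Sunday; no weekend or holiday adjustment applies.
Counting 3 further business days from 31 December 2023 reaches 3 January 2024.
No adjustment is made for weekends or holidays, so 3 January 2024 stands.
The final due date is 3 January 2024.

3 January 2024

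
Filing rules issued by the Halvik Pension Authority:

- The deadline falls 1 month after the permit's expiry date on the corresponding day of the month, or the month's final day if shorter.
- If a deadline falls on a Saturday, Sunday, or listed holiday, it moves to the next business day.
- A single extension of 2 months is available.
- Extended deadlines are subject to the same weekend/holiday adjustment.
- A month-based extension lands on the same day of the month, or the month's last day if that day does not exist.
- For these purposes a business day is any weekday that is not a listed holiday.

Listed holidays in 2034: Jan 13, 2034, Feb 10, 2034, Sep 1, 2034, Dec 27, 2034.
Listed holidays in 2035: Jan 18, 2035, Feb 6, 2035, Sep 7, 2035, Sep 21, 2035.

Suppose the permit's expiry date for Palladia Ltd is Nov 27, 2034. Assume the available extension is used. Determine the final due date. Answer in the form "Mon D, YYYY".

Feb 28, 2035

1 month after Nov 27, 2034, on the same day of the month, is Dec 27, 2034.
Dec 27, 2034 falls on a listed holiday. Rolling to the next business day gives Dec 28, 2034, a Thursday.
Applying the 2 months extension: 2 months after Dec 28, 2034 is Feb 28, 2035.
Since Feb 28, 2035 is a Wednesday and not a holiday, the date is unchanged.
So the filing is due Feb 28, 2035.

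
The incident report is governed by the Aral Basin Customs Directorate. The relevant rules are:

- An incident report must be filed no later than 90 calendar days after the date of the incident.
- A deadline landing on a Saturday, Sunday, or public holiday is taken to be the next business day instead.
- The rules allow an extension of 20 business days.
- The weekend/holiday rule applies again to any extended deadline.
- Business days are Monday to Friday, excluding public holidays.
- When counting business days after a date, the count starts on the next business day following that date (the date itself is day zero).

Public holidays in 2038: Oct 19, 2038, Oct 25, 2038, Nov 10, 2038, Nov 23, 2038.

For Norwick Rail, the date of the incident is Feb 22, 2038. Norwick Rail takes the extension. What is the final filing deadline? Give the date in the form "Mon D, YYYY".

Jun 21, 2038

Trigger date Feb 22, 2038 + 90 calendar days = May 23, 2038.
May 23, 2038 is a Sunday; the next business day is May 24, 2038 (Monday).
Applying the 20-business-day extension: 20 business days after May 24, 2038 is Jun 21, 2038.
Jun 21, 2038 (Monday) is already a business day.
So the filing is due Jun 21, 2038.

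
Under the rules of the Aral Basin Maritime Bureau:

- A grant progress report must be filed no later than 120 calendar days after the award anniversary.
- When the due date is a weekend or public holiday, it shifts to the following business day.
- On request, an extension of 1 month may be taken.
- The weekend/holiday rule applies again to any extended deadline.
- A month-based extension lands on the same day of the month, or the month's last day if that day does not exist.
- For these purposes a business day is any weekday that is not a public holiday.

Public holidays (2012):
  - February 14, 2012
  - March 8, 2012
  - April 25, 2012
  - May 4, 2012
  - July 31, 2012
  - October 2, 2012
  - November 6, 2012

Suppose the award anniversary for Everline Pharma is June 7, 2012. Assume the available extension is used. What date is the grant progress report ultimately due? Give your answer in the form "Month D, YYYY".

November 5, 2012

From June 7, 2012, 120 calendar days later is October 5, 2012.
October 5, 2012 falls on a Friday, which is a business day, so no adjustment is needed.
The 1 month extension carries October 5, 2012 to November 5, 2012.
November 5, 2012 falls on a Monday, which is a business day, so no adjustment is needed.
So the filing is due November 5, 2012.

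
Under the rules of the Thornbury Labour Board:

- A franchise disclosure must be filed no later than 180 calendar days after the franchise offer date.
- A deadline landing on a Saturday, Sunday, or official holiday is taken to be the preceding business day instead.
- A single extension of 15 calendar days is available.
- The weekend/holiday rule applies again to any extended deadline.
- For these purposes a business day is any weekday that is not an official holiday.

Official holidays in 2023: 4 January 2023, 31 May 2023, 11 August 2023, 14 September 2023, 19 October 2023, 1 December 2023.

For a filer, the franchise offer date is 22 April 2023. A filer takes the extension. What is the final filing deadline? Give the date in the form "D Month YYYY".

2 November 2023

Adding 180 calendar days to 22 April 2023 gives 19 October 2023.
19 October 2023 is a listed holiday; the preceding business day is 18 October 2023 (Wednesday).
Applying the 15-calendar-day extension: 18 October 2023 + 15 days = 2 November 2023.
Since 2 November 2023 is a Thursday and not a holiday, the date is unchanged.
The final due date is 2 November 2023.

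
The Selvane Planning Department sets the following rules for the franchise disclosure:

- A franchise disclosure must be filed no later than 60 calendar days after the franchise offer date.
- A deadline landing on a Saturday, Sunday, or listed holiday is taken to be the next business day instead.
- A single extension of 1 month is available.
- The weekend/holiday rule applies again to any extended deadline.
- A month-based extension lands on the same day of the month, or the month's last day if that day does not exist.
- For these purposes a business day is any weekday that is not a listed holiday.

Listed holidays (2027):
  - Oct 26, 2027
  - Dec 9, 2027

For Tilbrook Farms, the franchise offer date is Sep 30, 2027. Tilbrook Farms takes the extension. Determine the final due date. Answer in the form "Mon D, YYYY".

Dec 29, 2027

60 calendar days after Sep 30, 2027 is Nov 29, 2027.
Nov 29, 2027 (Monday) is already a business day.
The 1 month extension carries Nov 29, 2027 to Dec 29, 2027.
Since Dec 29, 2027 is a Wednesday and not a holiday, the date is unchanged.
Deadline: Dec 29, 2027.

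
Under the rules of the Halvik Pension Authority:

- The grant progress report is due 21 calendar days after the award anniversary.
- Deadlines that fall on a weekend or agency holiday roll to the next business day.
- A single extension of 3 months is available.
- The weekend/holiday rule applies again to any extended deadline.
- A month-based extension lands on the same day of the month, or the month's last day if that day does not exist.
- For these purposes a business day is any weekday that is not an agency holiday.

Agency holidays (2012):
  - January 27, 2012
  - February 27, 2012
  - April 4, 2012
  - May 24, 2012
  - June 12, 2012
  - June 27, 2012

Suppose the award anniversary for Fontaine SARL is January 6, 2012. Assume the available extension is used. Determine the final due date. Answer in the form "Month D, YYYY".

From January 6, 2012, 21 calendar days later is January 27, 2012.
January 27, 2012 is a listed holiday, so it moves to the next business day, January 30, 2012 (Monday).
Add 3 months to January 30, 2012: April 30, 2012.
Since April 30, 2012 is a Monday and not a holiday, the date is unchanged.
Final deadline: April 30, 2012.

April 30, 2012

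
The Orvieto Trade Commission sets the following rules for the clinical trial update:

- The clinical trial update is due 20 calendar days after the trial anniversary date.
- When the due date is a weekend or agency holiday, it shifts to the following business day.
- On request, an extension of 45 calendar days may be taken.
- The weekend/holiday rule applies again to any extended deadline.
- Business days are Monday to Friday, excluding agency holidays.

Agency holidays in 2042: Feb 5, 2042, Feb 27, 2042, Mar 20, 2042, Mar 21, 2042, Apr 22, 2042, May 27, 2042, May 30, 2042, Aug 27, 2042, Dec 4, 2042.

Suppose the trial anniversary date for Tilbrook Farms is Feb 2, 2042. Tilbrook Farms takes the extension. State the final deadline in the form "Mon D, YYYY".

20 calendar days after Feb 2, 2042 is Feb 22, 2042.
Because Feb 22, 2042 is a Saturday, the deadline becomes Feb 24, 2042 (Monday).
With the 45-day extension, Feb 24, 2042 becomes Apr 10, 2042.
Apr 10, 2042 falls on a Thursday, which is a business day, so no adjustment is needed.
Final deadline: Apr 10, 2042.

Apr 10, 2042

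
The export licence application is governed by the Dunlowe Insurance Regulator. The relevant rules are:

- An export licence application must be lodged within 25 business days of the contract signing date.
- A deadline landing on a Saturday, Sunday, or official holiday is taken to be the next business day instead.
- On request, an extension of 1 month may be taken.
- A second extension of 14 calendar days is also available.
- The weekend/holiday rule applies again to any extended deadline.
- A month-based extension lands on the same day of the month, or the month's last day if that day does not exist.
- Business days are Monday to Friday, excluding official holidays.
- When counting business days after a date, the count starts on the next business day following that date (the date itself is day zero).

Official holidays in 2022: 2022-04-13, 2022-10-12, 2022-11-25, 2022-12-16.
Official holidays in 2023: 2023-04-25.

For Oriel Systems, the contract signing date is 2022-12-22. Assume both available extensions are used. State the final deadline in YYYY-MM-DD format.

Counting 25 business days after 2022-12-22 (skipping weekends and listed holidays) reaches 2023-01-26.
2023-01-26 is a Thursday and not a listed holiday, so it stands.
The 1 month extension carries 2023-01-26 to 2023-02-26.
Because 2023-02-26 is a Sunday, the deadline becomes 2023-02-27 (Monday).
The 14-calendar-day extension moves the deadline from 2023-02-27 to 2023-03-13.
2023-03-13 is a Monday and not a listed holiday, so it stands.
So the filing is due 2023-03-13.

2023-03-13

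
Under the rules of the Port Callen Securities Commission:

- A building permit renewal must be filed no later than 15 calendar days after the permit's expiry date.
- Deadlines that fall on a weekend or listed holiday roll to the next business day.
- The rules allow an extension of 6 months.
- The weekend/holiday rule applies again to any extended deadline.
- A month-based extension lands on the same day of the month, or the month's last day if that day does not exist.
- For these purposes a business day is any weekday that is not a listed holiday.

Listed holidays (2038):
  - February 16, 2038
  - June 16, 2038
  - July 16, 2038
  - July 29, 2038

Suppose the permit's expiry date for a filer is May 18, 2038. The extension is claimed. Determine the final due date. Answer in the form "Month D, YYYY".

December 2, 2038

Trigger date May 18, 2038 + 15 calendar days = June 2, 2038.
June 2, 2038 falls on a Wednesday, which is a business day, so no adjustment is needed.
Add 6 months to June 2, 2038: December 2, 2038.
December 2, 2038 (Thursday) is already a business day.
Final deadline: December 2, 2038.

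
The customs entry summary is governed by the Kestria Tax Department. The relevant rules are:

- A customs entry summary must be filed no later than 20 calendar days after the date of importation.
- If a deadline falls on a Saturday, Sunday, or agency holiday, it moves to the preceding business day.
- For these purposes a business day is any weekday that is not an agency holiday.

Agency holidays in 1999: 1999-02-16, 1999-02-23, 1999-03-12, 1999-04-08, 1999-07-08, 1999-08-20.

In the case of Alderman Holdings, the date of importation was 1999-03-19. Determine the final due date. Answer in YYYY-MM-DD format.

Adding 20 calendar days to 1999-03-19 gives 1999-04-08.
Because 1999-04-08 is a listed holiday, the deadline becomes 1999-04-07 (Wednesday).
The final due date is 1999-04-07.

1999-04-07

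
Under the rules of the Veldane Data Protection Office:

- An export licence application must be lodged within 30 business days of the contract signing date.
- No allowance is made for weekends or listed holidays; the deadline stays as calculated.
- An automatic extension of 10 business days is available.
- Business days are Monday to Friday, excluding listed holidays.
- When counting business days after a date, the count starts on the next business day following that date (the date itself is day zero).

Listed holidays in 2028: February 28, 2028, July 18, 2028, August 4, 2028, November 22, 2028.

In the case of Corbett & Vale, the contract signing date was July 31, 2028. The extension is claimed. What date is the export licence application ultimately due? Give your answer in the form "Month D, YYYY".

September 26, 2028

Starting the day after July 31, 2028 and counting 30 business days lands on September 12, 2028.
September 12, 2028 is a Tuesday; no weekend or holiday adjustment applies.
Applying the 10-business-day extension: 10 business days after September 12, 2028 is September 26, 2028.
No adjustment is made for weekends or holidays, so September 26, 2028 stands.
Final deadline: September 26, 2028.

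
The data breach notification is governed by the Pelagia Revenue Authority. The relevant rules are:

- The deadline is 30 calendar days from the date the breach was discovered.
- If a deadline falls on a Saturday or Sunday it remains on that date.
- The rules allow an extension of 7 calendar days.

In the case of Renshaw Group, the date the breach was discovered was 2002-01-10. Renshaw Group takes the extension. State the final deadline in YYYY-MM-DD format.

2002-02-16

From 2002-01-10, 30 calendar days later is 2002-02-09.
2002-02-09 is a Saturday; no weekend or holiday adjustment applies.
Applying the 7-calendar-day extension: 2002-02-09 + 7 days = 2002-02-16.
2002-02-16 falls on a Saturday. The rules make no weekend/holiday allowance, so it remains 2002-02-16.
So the filing is due 2002-02-16.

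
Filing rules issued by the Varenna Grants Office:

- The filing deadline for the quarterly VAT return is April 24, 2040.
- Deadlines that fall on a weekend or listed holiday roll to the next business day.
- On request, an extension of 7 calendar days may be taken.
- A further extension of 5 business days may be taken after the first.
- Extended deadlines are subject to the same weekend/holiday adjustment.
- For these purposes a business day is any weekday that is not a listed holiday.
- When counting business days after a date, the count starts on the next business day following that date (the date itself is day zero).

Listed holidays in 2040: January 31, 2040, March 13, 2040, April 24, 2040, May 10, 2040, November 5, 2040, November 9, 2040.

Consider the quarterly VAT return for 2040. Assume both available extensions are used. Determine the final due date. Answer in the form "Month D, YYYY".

May 9, 2040

The statutory due date is April 24, 2040.
April 24, 2040 is a listed holiday; the next business day is April 25, 2040 (Wednesday).
Applying the 7-calendar-day extension: April 25, 2040 + 7 days = May 2, 2040.
May 2, 2040 is a Wednesday and not a listed holiday, so it stands.
Counting 5 further business days from May 2, 2040 reaches May 9, 2040.
May 9, 2040 (Wednesday) is already a business day.
Deadline: May 9, 2040.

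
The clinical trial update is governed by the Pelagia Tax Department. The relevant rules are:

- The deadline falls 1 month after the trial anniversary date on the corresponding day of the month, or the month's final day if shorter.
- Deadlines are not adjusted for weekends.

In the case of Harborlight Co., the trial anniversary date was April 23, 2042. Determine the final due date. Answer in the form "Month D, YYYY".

1 month from April 23, 2042 is May 23, 2042.
May 23, 2042 falls on a Friday. The rules make no weekend/holiday allowance, so it remains May 23, 2042.
So the filing is due May 23, 2042.

May 23, 2042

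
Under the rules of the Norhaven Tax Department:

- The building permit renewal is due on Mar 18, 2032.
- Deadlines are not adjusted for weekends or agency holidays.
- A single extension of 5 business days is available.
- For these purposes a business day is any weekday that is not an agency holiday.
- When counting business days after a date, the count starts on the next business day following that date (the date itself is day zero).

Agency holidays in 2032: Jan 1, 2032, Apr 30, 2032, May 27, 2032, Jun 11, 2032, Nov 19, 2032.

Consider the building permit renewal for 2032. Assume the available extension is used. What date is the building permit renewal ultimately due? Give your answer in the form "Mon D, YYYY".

Mar 25, 2032

Start from the fixed due date, Mar 18, 2032.
No adjustment is made for weekends or holidays, so Mar 18, 2032 stands.
Counting 5 further business days from Mar 18, 2032 reaches Mar 25, 2032.
No adjustment is made for weekends or holidays, so Mar 25, 2032 stands.
Deadline: Mar 25, 2032.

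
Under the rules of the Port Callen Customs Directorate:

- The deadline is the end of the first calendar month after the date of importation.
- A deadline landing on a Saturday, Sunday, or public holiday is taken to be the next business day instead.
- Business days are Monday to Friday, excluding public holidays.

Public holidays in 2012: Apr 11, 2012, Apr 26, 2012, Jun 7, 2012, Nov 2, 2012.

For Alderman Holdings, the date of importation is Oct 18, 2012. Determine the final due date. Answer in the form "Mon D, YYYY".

Nov 30, 2012

1 month after Oct 18, 2012 falls in November 2012; the last day of that month is Nov 30, 2012.
Nov 30, 2012 (Friday) is already a business day.
So the filing is due Nov 30, 2012.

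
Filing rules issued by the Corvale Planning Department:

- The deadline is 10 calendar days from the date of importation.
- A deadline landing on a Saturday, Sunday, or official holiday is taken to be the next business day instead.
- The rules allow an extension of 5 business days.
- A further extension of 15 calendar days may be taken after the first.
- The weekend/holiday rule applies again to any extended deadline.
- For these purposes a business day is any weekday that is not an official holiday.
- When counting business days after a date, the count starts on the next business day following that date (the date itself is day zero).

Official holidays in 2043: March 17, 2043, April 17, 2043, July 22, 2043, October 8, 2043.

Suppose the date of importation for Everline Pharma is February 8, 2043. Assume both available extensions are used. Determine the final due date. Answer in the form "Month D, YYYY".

Trigger date February 8, 2043 + 10 calendar days = February 18, 2043.
February 18, 2043 falls on a Wednesday, which is a business day, so no adjustment is needed.
Applying the 5-business-day extension: 5 business days after February 18, 2043 is February 25, 2043.
February 25, 2043 is a Wednesday and not a listed holiday, so it stands.
Add the 15 calendar-day extension to February 25, 2043: March 12, 2043.
March 12, 2043 is a Thursday and not a listed holiday, so it stands.
So the filing is due March 12, 2043.

March 12, 2043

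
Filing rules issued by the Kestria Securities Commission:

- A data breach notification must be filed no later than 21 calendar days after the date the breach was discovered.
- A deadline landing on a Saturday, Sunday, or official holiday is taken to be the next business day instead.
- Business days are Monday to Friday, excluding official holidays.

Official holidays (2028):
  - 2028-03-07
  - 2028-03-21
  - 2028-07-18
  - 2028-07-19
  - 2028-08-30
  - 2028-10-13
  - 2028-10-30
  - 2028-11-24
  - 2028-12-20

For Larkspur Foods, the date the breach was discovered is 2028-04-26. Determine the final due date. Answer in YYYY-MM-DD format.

Adding 21 calendar days to 2028-04-26 gives 2028-05-17.
Since 2028-05-17 is a Wednesday and not a holiday, the date is unchanged.
So the filing is due 2028-05-17.

2028-05-17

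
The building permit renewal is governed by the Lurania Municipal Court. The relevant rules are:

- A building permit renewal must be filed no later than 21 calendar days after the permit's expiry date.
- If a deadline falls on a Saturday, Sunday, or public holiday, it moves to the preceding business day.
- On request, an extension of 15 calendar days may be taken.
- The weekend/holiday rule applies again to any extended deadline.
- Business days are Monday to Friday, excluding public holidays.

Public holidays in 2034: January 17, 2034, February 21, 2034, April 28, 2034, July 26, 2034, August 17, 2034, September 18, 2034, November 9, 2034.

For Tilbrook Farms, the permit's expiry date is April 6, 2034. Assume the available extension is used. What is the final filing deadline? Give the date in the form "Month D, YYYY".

May 12, 2034

Adding 21 calendar days to April 6, 2034 gives April 27, 2034.
April 27, 2034 (Thursday) is already a business day.
Add the 15 calendar-day extension to April 27, 2034: May 12, 2034.
Since May 12, 2034 is a Friday and not a holiday, the date is unchanged.
Deadline: May 12, 2034.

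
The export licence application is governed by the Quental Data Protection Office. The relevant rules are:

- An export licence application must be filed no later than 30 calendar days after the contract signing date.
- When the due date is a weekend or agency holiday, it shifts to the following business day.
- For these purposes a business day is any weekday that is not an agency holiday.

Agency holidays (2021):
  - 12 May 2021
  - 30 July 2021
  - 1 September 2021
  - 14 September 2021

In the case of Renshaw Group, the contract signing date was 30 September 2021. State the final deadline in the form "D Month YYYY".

1 November 2021

Trigger date 30 September 2021 + 30 calendar days = 30 October 2021.
30 October 2021 is a Saturday; the next business day is 1 November 2021 (Monday).
Final deadline: 1 November 2021.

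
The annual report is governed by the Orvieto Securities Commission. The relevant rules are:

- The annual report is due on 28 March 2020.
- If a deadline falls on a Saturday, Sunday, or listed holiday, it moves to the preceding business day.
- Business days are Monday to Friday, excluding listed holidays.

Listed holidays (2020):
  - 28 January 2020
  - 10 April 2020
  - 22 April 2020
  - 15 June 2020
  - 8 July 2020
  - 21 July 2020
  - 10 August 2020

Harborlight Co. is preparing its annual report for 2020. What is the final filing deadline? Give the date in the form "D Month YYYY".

The statutory due date is 28 March 2020.
28 March 2020 falls on a Saturday. Rolling to the preceding business day gives 27 March 2020, a Friday.
Final deadline: 27 March 2020.

27 March 2020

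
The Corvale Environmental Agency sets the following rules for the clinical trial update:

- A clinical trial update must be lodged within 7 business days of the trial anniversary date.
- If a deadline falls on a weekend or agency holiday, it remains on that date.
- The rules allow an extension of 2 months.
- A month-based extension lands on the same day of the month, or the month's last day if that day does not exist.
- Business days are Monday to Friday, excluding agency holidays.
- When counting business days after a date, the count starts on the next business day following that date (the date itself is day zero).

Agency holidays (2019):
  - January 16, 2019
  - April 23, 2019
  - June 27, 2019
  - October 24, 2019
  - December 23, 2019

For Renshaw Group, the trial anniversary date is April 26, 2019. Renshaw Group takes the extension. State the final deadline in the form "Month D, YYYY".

Counting 7 business days after April 26, 2019 (skipping weekends and listed holidays) reaches May 7, 2019.
May 7, 2019 falls on a Tuesday. The rules make no weekend/holiday allowance, so it remains May 7, 2019.
Add 2 months to May 7, 2019: July 7, 2019.
July 7, 2019 is a Sunday; no weekend or holiday adjustment applies.
Final deadline: July 7, 2019.

July 7, 2019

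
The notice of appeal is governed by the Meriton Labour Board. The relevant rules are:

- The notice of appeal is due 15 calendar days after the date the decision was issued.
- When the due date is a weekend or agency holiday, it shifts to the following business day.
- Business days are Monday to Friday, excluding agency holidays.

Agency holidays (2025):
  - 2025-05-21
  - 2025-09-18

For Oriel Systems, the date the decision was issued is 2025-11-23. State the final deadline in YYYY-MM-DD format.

Trigger date 2025-11-23 + 15 calendar days = 2025-12-08.
2025-12-08 (Monday) is already a business day.
The final due date is 2025-12-08.

2025-12-08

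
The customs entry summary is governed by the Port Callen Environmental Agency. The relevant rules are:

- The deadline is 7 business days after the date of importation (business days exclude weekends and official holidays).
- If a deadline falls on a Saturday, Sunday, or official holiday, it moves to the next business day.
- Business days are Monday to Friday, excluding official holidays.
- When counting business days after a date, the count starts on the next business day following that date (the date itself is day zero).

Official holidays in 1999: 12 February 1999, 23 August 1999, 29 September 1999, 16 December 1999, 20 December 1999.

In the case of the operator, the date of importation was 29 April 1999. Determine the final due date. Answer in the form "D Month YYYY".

7 business days after 29 April 1999, excluding weekends and holidays, is 10 May 1999.
10 May 1999 is a Monday and not a listed holiday, so it stands.
Final deadline: 10 May 1999.

10 May 1999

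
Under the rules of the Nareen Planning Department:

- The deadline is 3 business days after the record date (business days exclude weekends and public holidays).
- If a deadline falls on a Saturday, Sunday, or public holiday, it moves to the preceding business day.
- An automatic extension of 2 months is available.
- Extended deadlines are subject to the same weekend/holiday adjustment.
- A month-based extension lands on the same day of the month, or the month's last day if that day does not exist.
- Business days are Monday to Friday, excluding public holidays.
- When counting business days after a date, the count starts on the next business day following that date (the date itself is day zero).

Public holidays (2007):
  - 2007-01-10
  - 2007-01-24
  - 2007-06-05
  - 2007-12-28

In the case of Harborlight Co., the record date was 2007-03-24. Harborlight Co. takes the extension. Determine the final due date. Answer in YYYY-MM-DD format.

2007-05-28

Starting the day after 2007-03-24 and counting 3 business days lands on 2007-03-28.
Since 2007-03-28 is a Wednesday and not a holiday, the date is unchanged.
Applying the 2 months extension: 2 months after 2007-03-28 is 2007-05-28.
2007-05-28 is a Monday and not a listed holiday, so it stands.
The final due date is 2007-05-28.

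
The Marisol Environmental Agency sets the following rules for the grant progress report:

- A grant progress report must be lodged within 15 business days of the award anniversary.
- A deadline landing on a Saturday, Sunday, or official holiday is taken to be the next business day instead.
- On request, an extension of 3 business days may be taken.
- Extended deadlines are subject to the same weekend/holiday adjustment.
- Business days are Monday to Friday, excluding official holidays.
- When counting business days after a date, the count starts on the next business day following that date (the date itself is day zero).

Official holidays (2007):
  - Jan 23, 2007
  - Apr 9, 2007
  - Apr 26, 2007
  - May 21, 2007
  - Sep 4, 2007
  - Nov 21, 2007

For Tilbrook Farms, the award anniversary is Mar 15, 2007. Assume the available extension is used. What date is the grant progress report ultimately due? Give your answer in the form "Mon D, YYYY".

Starting the day after Mar 15, 2007 and counting 15 business days lands on Apr 5, 2007.
Apr 5, 2007 (Thursday) is already a business day.
The 3-business-day extension runs from Apr 5, 2007 to Apr 11, 2007.
Apr 11, 2007 (Wednesday) is already a business day.
Deadline: Apr 11, 2007.

Apr 11, 2007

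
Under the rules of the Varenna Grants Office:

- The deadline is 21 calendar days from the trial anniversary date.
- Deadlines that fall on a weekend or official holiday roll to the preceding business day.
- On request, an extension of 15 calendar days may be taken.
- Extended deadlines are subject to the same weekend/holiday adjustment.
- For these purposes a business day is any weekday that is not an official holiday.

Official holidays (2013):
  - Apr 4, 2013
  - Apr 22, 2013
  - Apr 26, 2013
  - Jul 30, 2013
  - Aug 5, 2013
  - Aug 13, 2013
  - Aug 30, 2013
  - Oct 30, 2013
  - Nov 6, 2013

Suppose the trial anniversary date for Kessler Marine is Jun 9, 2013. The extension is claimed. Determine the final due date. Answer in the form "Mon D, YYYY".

Jul 12, 2013

From Jun 9, 2013, 21 calendar days later is Jun 30, 2013.
Because Jun 30, 2013 is a Sunday, the deadline becomes Jun 28, 2013 (Friday).
Add the 15 calendar-day extension to Jun 28, 2013: Jul 13, 2013.
Jul 13, 2013 is a Saturday, so it moves to the preceding business day, Jul 12, 2013 (Friday).
So the filing is due Jul 12, 2013.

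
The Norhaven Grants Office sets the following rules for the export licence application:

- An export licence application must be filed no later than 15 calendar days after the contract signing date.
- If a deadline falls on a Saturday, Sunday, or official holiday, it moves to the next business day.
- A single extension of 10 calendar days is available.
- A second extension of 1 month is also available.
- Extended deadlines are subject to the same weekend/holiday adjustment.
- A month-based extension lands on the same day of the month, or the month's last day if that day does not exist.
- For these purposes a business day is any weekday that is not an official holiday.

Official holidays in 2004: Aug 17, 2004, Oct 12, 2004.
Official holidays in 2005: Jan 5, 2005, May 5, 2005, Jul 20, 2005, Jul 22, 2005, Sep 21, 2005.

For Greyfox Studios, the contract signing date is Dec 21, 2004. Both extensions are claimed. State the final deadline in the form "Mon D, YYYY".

Feb 17, 2005

From Dec 21, 2004, 15 calendar days later is Jan 5, 2005.
Jan 5, 2005 is a listed holiday; the next business day is Jan 6, 2005 (Thursday).
Add the 10 calendar-day extension to Jan 6, 2005: Jan 16, 2005.
Jan 16, 2005 is a Sunday, so it moves to the next business day, Jan 17, 2005 (Monday).
The 1 month extension carries Jan 17, 2005 to Feb 17, 2005.
Feb 17, 2005 falls on a Thursday, which is a business day, so no adjustment is needed.
So the filing is due Feb 17, 2005.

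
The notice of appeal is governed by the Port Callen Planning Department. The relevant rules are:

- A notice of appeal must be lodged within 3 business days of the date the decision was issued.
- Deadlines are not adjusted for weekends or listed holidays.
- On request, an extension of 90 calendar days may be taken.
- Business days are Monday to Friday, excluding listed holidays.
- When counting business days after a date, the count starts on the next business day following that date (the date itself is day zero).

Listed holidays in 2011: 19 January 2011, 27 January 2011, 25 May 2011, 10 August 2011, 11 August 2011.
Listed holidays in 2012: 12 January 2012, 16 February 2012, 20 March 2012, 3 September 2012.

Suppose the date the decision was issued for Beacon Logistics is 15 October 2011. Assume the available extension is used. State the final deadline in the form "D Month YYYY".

17 January 2012

Counting 3 business days after 15 October 2011 (skipping weekends and listed holidays) reaches 19 October 2011.
No adjustment is made for weekends or holidays, so 19 October 2011 stands.
With the 90-day extension, 19 October 2011 becomes 17 January 2012.
No adjustment is made for weekends or holidays, so 17 January 2012 stands.
Deadline: 17 January 2012.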